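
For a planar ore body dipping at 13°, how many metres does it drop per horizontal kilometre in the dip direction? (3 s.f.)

drop per km = 1000 × tan 13° = 1000 × 0.2309

231 m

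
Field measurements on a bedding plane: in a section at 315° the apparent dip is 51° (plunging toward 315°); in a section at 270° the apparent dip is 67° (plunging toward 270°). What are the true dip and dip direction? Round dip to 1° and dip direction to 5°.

The two traces are lines in the plane: v₁ = (sin 315°·cos 51°, cos 315°·cos 51°, −sin 51°), v₂ = (sin 270°·cos 67°, cos 270°·cos 67°, −sin 67°).
The plane normal is n = v₁ × v₂ ∝ (-0.410, -0.106, 0.174).
Dip δ = arctan(|n_h|/n_z) = arctan(0.423/0.174) = 67.7°.
The horizontal component of n points toward azimuth atan2(n_x, n_y) = 255°, the dip direction.

true dip 68°, dip direction 255°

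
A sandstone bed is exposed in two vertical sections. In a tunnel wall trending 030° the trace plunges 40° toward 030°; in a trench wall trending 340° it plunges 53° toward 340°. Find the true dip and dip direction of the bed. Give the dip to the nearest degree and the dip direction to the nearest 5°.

Each apparent-dip line lies in the plane. As unit vectors (x east, y north, z up), v₁ plunges 40°→030° and v₂ plunges 53°→340°.
n = v₁ × v₂ = (-0.166, 0.438, 0.353) (taken with n_z > 0).
Dip δ = arctan(|n_h|/n_z) = arctan(0.469/0.353) = 53.0°.
Dip direction = atan2(-0.166, 0.438) = 339° (azimuth of n's horizontal projection).

true dip 53°, dip direction 340°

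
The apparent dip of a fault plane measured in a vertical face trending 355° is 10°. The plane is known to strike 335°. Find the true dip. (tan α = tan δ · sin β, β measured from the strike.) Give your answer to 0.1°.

β = acute angle between strike 335° and section 355° = 20°.
tan δ = tan α / sin β = tan 10° / sin 20° = 0.1763 / 0.3420 = 0.5155
δ = arctan(0.5155) = 27.27°

27.3°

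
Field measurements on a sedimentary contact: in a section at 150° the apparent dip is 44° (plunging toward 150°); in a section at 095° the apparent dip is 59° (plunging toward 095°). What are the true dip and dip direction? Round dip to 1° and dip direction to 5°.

true dip 59°, dip direction 095°

The two traces are lines in the plane: v₁ = (sin 150°·cos 44°, cos 150°·cos 44°, −sin 44°), v₂ = (sin 95°·cos 59°, cos 95°·cos 59°, −sin 59°).
n = v₁ × v₂ = (0.503, -0.048, 0.303) (taken with n_z > 0).
True dip = arccos(n_z / |n|) = arccos(0.5150) = 59.0°.
Dip direction = atan2(0.503, -0.048) = 95° (azimuth of n's horizontal projection).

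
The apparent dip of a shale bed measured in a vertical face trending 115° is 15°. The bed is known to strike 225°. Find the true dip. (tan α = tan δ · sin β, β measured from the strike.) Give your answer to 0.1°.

β = acute angle between strike 225° and section 115° = 70°.
tan δ = tan α / sin β = tan 15° / sin 70° = 0.2679 / 0.9397 = 0.2851
δ = arctan(0.2851) = 15.92°

15.9°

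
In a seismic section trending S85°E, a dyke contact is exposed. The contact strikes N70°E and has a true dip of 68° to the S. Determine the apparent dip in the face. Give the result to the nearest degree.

46°

The section lies 25° from the strike.
tan(apparent dip) = tan 68° · sin 25° = 1.0460
apparent dip = arctan 1.0460 = 46.29°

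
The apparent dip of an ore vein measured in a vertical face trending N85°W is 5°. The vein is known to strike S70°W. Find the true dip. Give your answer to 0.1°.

11.7°

β = acute angle between strike S70°W and section N85°W = 25°.
tan(true dip) = tan 5° / sin 25° = 0.2070
true dip = arctan 0.2070 = 11.70°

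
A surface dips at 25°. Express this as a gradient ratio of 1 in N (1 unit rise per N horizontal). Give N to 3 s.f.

1 in 2.14

1 : N means tan θ = 1/N, so N = 1/tan 25° = 1/0.4663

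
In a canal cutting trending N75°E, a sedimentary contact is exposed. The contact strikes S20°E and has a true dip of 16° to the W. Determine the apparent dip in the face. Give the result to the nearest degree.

16°

The section lies 85° from the strike.
tan(apparent dip) = tan 16° · sin 85° = 0.2857
apparent dip = arctan 0.2857 = 15.94°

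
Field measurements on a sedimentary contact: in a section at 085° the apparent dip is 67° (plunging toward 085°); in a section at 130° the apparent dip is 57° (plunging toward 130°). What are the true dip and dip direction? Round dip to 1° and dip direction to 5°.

Represent each trace as a vector plunging at its apparent dip toward its trend (east-north-up frame): v₁ = (0.389, 0.034, -0.921), v₂ = (0.417, -0.350, -0.839).
Cross product v₁ × v₂ gives the pole to the plane: n ∝ (0.351, 0.058, 0.150).
tan δ = √(n_x²+n_y²)/n_z = 0.356/0.150, so δ = 67.1°.
Dip direction = atan2(0.351, 0.058) = 81° (azimuth of n's horizontal projection).

true dip 67°, dip direction 080°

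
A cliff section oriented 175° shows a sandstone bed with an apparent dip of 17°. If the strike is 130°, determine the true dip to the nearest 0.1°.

The section is 45° from the strike.
tan(true dip) = tan 17° / sin 45° = 0.4324
true dip = arctan 0.4324 = 23.38°

23.4°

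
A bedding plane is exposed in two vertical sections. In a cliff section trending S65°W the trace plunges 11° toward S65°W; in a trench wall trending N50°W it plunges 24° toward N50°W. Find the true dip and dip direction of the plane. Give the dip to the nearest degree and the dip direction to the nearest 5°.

Represent each trace as a vector plunging at its apparent dip toward its trend (east-north-up frame): v₁ = (-0.890, -0.415, -0.191), v₂ = (-0.700, 0.587, -0.407).
The plane normal is n = v₁ × v₂ ∝ (-0.281, 0.228, 0.813).
Dip δ = arctan(|n_h|/n_z) = arctan(0.362/0.813) = 24.0°.
Dip direction = azimuth of (n_x, n_y) = atan2(-0.281, 0.228) = 309°.

true dip 24°, dip direction 310°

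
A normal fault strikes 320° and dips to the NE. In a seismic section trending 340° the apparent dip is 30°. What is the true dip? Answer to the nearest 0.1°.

59.4°

The section is 20° from the strike.
tan δ = tan α / sin β = tan 30° / sin 20° = 0.5774 / 0.3420 = 1.6881
δ = arctan(1.6881) = 59.36°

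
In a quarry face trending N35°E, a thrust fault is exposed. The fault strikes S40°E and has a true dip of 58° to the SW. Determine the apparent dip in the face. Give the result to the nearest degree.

Angle between strike (S40°E) and section (N35°E): β = 75°.
tan α = tan 58° × sin 75° = 1.6003 × 0.9659 = 1.5458
α = arctan(1.5458) = 57.10°

57°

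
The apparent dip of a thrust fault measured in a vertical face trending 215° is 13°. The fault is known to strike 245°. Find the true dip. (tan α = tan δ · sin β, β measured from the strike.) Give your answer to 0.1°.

The section is 30° from the strike.
tan(true dip) = tan 13° / sin 30° = 0.4617
δ = arctan(0.4617) = 24.78°

24.8°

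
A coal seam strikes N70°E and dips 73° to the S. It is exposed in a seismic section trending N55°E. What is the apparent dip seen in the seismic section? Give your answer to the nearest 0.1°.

40.2°

Angle between strike (N70°E) and section (N55°E): β = 15°.
tan(apparent dip) = tan 73° · sin 15° = 0.8466
α = arctan(0.8466) = 40.25°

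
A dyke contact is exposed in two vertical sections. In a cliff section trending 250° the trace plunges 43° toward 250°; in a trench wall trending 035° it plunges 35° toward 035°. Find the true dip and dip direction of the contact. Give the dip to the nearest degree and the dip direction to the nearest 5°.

The two traces are lines in the plane: v₁ = (sin 250°·cos 43°, cos 250°·cos 43°, −sin 43°), v₂ = (sin 35°·cos 35°, cos 35°·cos 35°, −sin 35°).
The plane normal is n = v₁ × v₂ ∝ (-0.601, 0.715, 0.344).
True dip = arccos(n_z / |n|) = arccos(0.3453) = 69.8°.
Dip direction = atan2(-0.601, 0.715) = 320° (azimuth of n's horizontal projection).

true dip 70°, dip direction 320°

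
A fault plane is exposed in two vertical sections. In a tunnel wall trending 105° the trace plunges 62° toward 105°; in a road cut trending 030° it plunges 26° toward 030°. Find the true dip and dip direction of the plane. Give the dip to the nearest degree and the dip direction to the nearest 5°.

true dip 62°, dip direction 105°

The two traces are lines in the plane: v₁ = (sin 105°·cos 62°, cos 105°·cos 62°, −sin 62°), v₂ = (sin 30°·cos 26°, cos 30°·cos 26°, −sin 26°).
Cross product v₁ × v₂ gives the pole to the plane: n ∝ (0.741, -0.198, 0.408).
True dip = arccos(n_z / |n|) = arccos(0.4695) = 62.0°.
Dip direction = azimuth of (n_x, n_y) = atan2(0.741, -0.198) = 105°.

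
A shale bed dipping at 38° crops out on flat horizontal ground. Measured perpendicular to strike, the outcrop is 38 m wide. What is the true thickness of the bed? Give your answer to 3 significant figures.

23.4 m

True thickness t = w · sin(dip) = 38 × sin 38°
t = 38 × 0.6157 = 23.395 m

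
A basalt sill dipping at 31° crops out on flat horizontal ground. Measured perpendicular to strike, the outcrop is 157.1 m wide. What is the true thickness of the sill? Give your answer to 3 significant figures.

80.9 m

True thickness t = w · sin(dip) = 157.1 × sin 31°
t = 157.1 × 0.5150 = 80.912 m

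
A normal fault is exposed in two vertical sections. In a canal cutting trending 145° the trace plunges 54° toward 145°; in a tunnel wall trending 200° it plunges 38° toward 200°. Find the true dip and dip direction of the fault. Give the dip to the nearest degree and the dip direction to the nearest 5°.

Represent each trace as a vector plunging at its apparent dip toward its trend (east-north-up frame): v₁ = (0.337, -0.481, -0.809), v₂ = (-0.270, -0.740, -0.616).
Cross product v₁ × v₂ gives the pole to the plane: n ∝ (0.303, -0.426, 0.379).
Dip δ = arctan(|n_h|/n_z) = arctan(0.522/0.379) = 54.0°.
Dip direction = azimuth of (n_x, n_y) = atan2(0.303, -0.426) = 145°.

true dip 54°, dip direction 145°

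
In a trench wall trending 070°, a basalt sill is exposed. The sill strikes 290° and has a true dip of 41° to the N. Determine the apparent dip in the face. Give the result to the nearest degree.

Angle between strike (290°) and section (070°): β = 40°.
tan α = tan 41° × sin 40° = 0.8693 × 0.6428 = 0.5588
α = arctan(0.5588) = 29.20°

29°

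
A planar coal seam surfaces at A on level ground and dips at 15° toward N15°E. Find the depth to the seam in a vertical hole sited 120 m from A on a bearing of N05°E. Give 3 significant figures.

31.7 m

The hole lies 10° from the dip direction, so the down-dip offset is 120 × cos 10° = 118.18 m.
Depth = down-dip offset × tan(dip) = 118.18 × tan 15° = 118.18 × 0.2679
Depth = 31.67 m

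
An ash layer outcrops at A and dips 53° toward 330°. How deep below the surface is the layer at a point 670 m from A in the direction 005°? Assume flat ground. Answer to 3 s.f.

728 m

The hole lies 35° from the dip direction, so the down-dip offset is 670 × cos 35° = 548.83 m.
Depth = down-dip offset × tan(dip) = 548.83 × tan 53° = 548.83 × 1.3270
Depth = 728.32 m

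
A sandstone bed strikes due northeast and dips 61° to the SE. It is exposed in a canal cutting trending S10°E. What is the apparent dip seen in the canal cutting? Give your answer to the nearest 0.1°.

Angle between strike (due northeast) and section (S10°E): β = 55°.
tan(apparent dip) = tan 61° · sin 55° = 1.4778
α = arctan(1.4778) = 55.91°

55.9°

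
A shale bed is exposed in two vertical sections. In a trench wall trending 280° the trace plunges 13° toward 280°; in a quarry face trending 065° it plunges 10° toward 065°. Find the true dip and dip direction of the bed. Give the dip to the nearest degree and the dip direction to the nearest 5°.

Each apparent-dip line lies in the plane. As unit vectors (x east, y north, z up), v₁ plunges 13°→280° and v₂ plunges 10°→065°.
Cross product v₁ × v₂ gives the pole to the plane: n ∝ (-0.064, 0.367, 0.550).
Dip δ = arctan(|n_h|/n_z) = arctan(0.373/0.550) = 34.1°.
Dip direction = atan2(-0.064, 0.367) = 350° (azimuth of n's horizontal projection).

true dip 34°, dip direction 350°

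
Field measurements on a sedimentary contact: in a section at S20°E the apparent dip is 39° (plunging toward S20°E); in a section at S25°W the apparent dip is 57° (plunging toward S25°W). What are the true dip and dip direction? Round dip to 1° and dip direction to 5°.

The two traces are lines in the plane: v₁ = (sin 160°·cos 39°, cos 160°·cos 39°, −sin 39°), v₂ = (sin 205°·cos 57°, cos 205°·cos 57°, −sin 57°).
n = v₁ × v₂ = (-0.302, -0.368, 0.299) (taken with n_z > 0).
tan δ = √(n_x²+n_y²)/n_z = 0.476/0.299, so δ = 57.8°.
Dip direction = atan2(-0.302, -0.368) = 219° (azimuth of n's horizontal projection).

true dip 58°, dip direction 220°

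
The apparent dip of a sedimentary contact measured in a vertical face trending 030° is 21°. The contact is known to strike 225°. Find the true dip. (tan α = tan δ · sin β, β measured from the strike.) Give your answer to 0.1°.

β = acute angle between strike 225° and section 030° = 15°.
tan δ = tan α / sin β = tan 21° / sin 15° = 0.3839 / 0.2588 = 1.4831
true dip = arctan 1.4831 = 56.01°

56.0°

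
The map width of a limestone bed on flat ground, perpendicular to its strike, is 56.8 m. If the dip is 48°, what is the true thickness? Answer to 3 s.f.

42.2 m

True thickness t = w · sin(dip) = 56.8 × sin 48°
t = 56.8 × 0.7431 = 42.211 m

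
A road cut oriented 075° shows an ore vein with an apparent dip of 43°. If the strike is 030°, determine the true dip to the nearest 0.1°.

52.8°

The section is 45° from the strike.
tan(true dip) = tan 43° / sin 45° = 1.3188
δ = arctan(1.3188) = 52.83°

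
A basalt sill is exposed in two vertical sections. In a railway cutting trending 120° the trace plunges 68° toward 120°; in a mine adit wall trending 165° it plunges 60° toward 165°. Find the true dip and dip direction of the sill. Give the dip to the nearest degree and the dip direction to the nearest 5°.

Represent each trace as a vector plunging at its apparent dip toward its trend (east-north-up frame): v₁ = (0.324, -0.187, -0.927), v₂ = (0.129, -0.483, -0.866).
The plane normal is n = v₁ × v₂ ∝ (0.286, -0.161, 0.132).
tan δ = √(n_x²+n_y²)/n_z = 0.328/0.132, so δ = 68.0°.
Dip direction = atan2(0.286, -0.161) = 119° (azimuth of n's horizontal projection).

true dip 68°, dip direction 120°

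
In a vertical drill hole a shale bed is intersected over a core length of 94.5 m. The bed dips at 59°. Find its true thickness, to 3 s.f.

48.7 m

True thickness t = h · cos(dip) = 94.5 × cos 59°
t = 94.5 × 0.5150 = 48.671 m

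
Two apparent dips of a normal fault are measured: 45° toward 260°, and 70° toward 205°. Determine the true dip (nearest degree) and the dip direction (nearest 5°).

Represent each trace as a vector plunging at its apparent dip toward its trend (east-north-up frame): v₁ = (-0.696, -0.123, -0.707), v₂ = (-0.145, -0.310, -0.940).
Cross product v₁ × v₂ gives the pole to the plane: n ∝ (-0.104, -0.552, 0.198).
True dip = arccos(n_z / |n|) = arccos(0.3325) = 70.6°.
Dip direction = azimuth of (n_x, n_y) = atan2(-0.104, -0.552) = 191°.

true dip 71°, dip direction 190°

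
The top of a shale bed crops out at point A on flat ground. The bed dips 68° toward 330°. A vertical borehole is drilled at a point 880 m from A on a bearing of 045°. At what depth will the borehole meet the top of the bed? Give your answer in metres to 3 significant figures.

564 m

The hole lies 75° from the dip direction, so the down-dip offset is 880 × cos 75° = 227.76 m.
Depth = down-dip offset × tan(dip) = 227.76 × tan 68° = 227.76 × 2.4751
Depth = 563.73 m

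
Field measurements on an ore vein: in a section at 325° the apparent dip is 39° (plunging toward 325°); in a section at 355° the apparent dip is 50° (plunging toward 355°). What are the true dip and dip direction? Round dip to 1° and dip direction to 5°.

true dip 52°, dip direction 015°

The two traces are lines in the plane: v₁ = (sin 325°·cos 39°, cos 325°·cos 39°, −sin 39°), v₂ = (sin 355°·cos 50°, cos 355°·cos 50°, −sin 50°).
The plane normal is n = v₁ × v₂ ∝ (0.085, 0.306, 0.250).
tan δ = √(n_x²+n_y²)/n_z = 0.318/0.250, so δ = 51.8°.
The horizontal component of n points toward azimuth atan2(n_x, n_y) = 15°, the dip direction.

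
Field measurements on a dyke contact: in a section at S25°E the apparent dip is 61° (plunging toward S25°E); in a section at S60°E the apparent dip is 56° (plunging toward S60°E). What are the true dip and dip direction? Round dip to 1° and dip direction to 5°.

Each apparent-dip line lies in the plane. As unit vectors (x east, y north, z up), v₁ plunges 61°→S25°E and v₂ plunges 56°→S60°E.
Cross product v₁ × v₂ gives the pole to the plane: n ∝ (0.120, -0.254, 0.155).
True dip = arccos(n_z / |n|) = arccos(0.4848) = 61.0°.
Dip direction = azimuth of (n_x, n_y) = atan2(0.120, -0.254) = 155°.

true dip 61°, dip direction 155°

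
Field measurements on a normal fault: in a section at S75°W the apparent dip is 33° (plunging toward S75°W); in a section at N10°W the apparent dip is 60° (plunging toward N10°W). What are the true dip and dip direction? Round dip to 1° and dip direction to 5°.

true dip 62°, dip direction 325°

The two traces are lines in the plane: v₁ = (sin 255°·cos 33°, cos 255°·cos 33°, −sin 33°), v₂ = (sin 350°·cos 60°, cos 350°·cos 60°, −sin 60°).
Cross product v₁ × v₂ gives the pole to the plane: n ∝ (-0.456, 0.654, 0.418).
Dip δ = arctan(|n_h|/n_z) = arctan(0.798/0.418) = 62.4°.
Dip direction = azimuth of (n_x, n_y) = atan2(-0.456, 0.654) = 325°.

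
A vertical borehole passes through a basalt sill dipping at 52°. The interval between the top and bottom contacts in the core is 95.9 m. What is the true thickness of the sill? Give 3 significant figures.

True thickness t = h · cos(dip) = 95.9 × cos 52°
t = 95.9 × 0.6157 = 59.042 m

59.0 m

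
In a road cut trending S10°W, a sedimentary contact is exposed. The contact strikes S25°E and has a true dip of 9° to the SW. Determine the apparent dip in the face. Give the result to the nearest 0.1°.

5.2°

Angle between strike (S25°E) and section (S10°W): β = 35°.
tan(apparent dip) = tan 9° · sin 35° = 0.0908
α = arctan(0.0908) = 5.19°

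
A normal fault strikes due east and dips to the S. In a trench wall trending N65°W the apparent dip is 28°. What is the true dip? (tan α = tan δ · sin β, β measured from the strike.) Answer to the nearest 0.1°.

51.5°

The section is 25° from the strike.
tan δ = tan α / sin β = tan 28° / sin 25° = 0.5317 / 0.4226 = 1.2581
δ = arctan(1.2581) = 51.52°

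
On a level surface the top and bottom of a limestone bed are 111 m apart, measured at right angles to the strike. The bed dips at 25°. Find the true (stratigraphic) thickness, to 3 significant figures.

46.9 m

True thickness t = w · sin(dip) = 111 × sin 25°
t = 111 × 0.4226 = 46.911 m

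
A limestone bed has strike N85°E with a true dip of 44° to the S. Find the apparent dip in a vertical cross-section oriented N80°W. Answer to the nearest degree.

The strike is N85°E and the section trends N80°W; the acute angle between them is β = 15°.
tan α = tan 44° × sin 15° = 0.9657 × 0.2588 = 0.2499
α = arctan(0.2499) = 14.03°

14°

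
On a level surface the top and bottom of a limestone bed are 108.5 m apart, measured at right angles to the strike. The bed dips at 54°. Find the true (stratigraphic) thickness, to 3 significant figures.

True thickness t = w · sin(dip) = 108.5 × sin 54°
t = 108.5 × 0.8090 = 87.778 m

87.8 m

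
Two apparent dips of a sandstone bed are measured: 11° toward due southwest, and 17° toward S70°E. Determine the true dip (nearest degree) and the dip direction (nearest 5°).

true dip 25°, dip direction 160°

Each apparent-dip line lies in the plane. As unit vectors (x east, y north, z up), v₁ plunges 11°→due southwest and v₂ plunges 17°→S70°E.
n = v₁ × v₂ = (0.141, -0.374, 0.851) (taken with n_z > 0).
Dip δ = arctan(|n_h|/n_z) = arctan(0.400/0.851) = 25.2°.
Dip direction = atan2(0.141, -0.374) = 159° (azimuth of n's horizontal projection).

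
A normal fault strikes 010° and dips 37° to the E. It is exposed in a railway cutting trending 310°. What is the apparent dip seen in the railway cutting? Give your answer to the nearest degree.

Angle between strike (010°) and section (310°): β = 60°.
tan(apparent dip) = tan 37° · sin 60° = 0.6526
α = arctan(0.6526) = 33.13°

33°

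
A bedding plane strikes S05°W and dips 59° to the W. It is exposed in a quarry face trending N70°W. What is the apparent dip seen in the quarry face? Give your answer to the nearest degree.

Angle between strike (S05°W) and section (N70°W): β = 75°.
tan α = tan 59° × sin 75° = 1.6643 × 0.9659 = 1.6076
apparent dip = arctan 1.6076 = 58.12°

58°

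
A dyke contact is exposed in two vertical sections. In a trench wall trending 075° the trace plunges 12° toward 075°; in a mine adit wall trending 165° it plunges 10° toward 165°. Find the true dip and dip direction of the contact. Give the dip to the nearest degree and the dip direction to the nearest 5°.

true dip 15°, dip direction 115°

Each apparent-dip line lies in the plane. As unit vectors (x east, y north, z up), v₁ plunges 12°→075° and v₂ plunges 10°→165°.
The plane normal is n = v₁ × v₂ ∝ (0.242, -0.111, 0.963).
Dip δ = arctan(|n_h|/n_z) = arctan(0.266/0.963) = 15.4°.
The horizontal component of n points toward azimuth atan2(n_x, n_y) = 115°, the dip direction.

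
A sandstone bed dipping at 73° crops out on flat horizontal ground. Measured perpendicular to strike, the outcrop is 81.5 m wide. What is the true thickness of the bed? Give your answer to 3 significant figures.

True thickness t = w · sin(dip) = 81.5 × sin 73°
t = 81.5 × 0.9563 = 77.939 m

77.9 m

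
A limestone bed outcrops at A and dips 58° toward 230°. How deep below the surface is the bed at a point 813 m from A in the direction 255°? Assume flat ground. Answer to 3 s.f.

1180 m

The hole lies 25° from the dip direction, so the down-dip offset is 813 × cos 25° = 736.83 m.
Depth = down-dip offset × tan(dip) = 736.83 × tan 58° = 736.83 × 1.6003
Depth = 1179.17 m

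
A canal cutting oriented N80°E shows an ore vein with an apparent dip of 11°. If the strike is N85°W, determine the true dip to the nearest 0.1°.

The section is 15° from the strike.
tan(true dip) = tan 11° / sin 15° = 0.7510
δ = arctan(0.7510) = 36.91°

36.9°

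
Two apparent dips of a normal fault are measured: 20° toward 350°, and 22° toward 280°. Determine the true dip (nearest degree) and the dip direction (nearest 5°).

Represent each trace as a vector plunging at its apparent dip toward its trend (east-north-up frame): v₁ = (-0.163, 0.925, -0.342), v₂ = (-0.913, 0.161, -0.375).
The plane normal is n = v₁ × v₂ ∝ (-0.292, 0.251, 0.819).
tan δ = √(n_x²+n_y²)/n_z = 0.385/0.819, so δ = 25.2°.
Dip direction = azimuth of (n_x, n_y) = atan2(-0.292, 0.251) = 311°.

true dip 25°, dip direction 310°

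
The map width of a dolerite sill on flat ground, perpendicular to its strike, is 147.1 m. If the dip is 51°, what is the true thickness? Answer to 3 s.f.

114 m

True thickness t = w · sin(dip) = 147.1 × sin 51°
t = 147.1 × 0.7771 = 114.318 m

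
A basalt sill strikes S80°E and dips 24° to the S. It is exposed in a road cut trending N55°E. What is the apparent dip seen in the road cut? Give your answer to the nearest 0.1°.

Angle between strike (S80°E) and section (N55°E): β = 45°.
tan(apparent dip) = tan 24° · sin 45° = 0.3148
apparent dip = arctan 0.3148 = 17.48°

17.5°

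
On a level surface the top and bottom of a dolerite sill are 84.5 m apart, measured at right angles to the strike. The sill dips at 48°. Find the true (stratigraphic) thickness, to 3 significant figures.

True thickness t = w · sin(dip) = 84.5 × sin 48°
t = 84.5 × 0.7431 = 62.796 m

62.8 m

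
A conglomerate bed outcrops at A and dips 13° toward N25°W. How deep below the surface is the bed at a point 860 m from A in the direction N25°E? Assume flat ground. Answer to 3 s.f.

The hole lies 50° from the dip direction, so the down-dip offset is 860 × cos 50° = 552.80 m.
Depth = down-dip offset × tan(dip) = 552.80 × tan 13° = 552.80 × 0.2309
Depth = 127.62 m

128 m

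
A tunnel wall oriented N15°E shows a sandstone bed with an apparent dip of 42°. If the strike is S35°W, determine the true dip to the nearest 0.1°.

The section is 20° from the strike.
tan(true dip) = tan 42° / sin 20° = 2.6326
true dip = arctan 2.6326 = 69.20°

69.2°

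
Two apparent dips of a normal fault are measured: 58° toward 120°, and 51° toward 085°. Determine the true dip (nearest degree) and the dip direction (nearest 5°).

true dip 58°, dip direction 125°

Represent each trace as a vector plunging at its apparent dip toward its trend (east-north-up frame): v₁ = (0.459, -0.265, -0.848), v₂ = (0.627, 0.055, -0.777).
The plane normal is n = v₁ × v₂ ∝ (0.252, -0.175, 0.191).
True dip = arccos(n_z / |n|) = arccos(0.5286) = 58.1°.
Dip direction = azimuth of (n_x, n_y) = atan2(0.252, -0.175) = 125°.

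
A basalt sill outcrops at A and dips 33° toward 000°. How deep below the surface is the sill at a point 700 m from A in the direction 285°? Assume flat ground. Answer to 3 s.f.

118 m

The hole lies 75° from the dip direction, so the down-dip offset is 700 × cos 75° = 181.17 m.
Depth = down-dip offset × tan(dip) = 181.17 × tan 33° = 181.17 × 0.6494
Depth = 117.66 m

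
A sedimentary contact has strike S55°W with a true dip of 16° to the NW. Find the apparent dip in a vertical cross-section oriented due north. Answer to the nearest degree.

13°

The section lies 55° from the strike.
tan(apparent dip) = tan 16° · sin 55° = 0.2349
apparent dip = arctan 0.2349 = 13.22°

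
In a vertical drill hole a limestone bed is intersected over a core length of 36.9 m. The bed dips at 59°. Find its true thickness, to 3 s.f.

19.0 m

True thickness t = h · cos(dip) = 36.9 × cos 59°
t = 36.9 × 0.5150 = 19.005 m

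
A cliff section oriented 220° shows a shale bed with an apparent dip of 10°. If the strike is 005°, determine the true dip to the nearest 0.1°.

17.1°

The section is 35° from the strike.
tan δ = tan α / sin β = tan 10° / sin 35° = 0.1763 / 0.5736 = 0.3074
δ = arctan(0.3074) = 17.09°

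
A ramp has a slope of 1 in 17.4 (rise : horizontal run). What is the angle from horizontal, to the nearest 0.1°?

3.3°

tan θ = 1/17.4 = 0.0575
θ = arctan(0.0575) = 3.29°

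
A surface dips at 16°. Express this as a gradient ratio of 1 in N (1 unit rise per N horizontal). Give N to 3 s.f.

1 : N means tan θ = 1/N, so N = 1/tan 16° = 1/0.2867

1 in 3.49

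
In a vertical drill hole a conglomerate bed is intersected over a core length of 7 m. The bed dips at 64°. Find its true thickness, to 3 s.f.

True thickness t = h · cos(dip) = 7 × cos 64°
t = 7 × 0.4384 = 3.069 m

3.07 m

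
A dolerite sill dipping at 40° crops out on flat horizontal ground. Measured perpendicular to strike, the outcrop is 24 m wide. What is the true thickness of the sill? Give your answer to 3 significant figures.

15.4 m

True thickness t = w · sin(dip) = 24 × sin 40°
t = 24 × 0.6428 = 15.427 m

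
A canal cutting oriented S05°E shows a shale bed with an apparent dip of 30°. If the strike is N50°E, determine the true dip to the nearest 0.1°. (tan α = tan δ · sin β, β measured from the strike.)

35.2°

The section is 55° from the strike.
tan δ = tan α / sin β = tan 30° / sin 55° = 0.5774 / 0.8192 = 0.7048
δ = arctan(0.7048) = 35.18°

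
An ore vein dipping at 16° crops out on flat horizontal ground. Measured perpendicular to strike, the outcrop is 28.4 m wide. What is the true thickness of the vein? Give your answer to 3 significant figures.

True thickness t = w · sin(dip) = 28.4 × sin 16°
t = 28.4 × 0.2756 = 7.828 m

7.83 m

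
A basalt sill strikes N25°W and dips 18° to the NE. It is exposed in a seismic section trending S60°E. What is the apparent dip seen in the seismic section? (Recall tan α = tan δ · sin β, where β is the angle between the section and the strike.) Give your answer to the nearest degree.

The strike is N25°W and the section trends S60°E; the acute angle between them is β = 35°.
tan α = tan 18° × sin 35° = 0.3249 × 0.5736 = 0.1864
α = arctan(0.1864) = 10.56°

11°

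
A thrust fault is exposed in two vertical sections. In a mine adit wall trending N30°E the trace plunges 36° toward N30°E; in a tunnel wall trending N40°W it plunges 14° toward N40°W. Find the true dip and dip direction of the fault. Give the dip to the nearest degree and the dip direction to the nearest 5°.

true dip 36°, dip direction 030°

Each apparent-dip line lies in the plane. As unit vectors (x east, y north, z up), v₁ plunges 36°→N30°E and v₂ plunges 14°→N40°W.
n = v₁ × v₂ = (0.267, 0.464, 0.738) (taken with n_z > 0).
tan δ = √(n_x²+n_y²)/n_z = 0.536/0.738, so δ = 36.0°.
Dip direction = azimuth of (n_x, n_y) = atan2(0.267, 0.464) = 30°.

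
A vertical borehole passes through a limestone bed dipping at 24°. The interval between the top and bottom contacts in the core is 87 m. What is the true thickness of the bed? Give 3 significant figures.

True thickness t = h · cos(dip) = 87 × cos 24°
t = 87 × 0.9135 = 79.478 m

79.5 m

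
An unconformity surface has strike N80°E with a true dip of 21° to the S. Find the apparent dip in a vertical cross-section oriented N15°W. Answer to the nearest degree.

The section lies 85° from the strike.
tan α = tan 21° × sin 85° = 0.3839 × 0.9962 = 0.3824
apparent dip = arctan 0.3824 = 20.93°

21°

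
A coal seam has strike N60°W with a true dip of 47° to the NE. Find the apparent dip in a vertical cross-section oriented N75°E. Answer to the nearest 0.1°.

37.2°

The strike is N60°W and the section trends N75°E; the acute angle between them is β = 45°.
tan α = tan 47° × sin 45° = 1.0724 × 0.7071 = 0.7583
α = arctan(0.7583) = 37.17°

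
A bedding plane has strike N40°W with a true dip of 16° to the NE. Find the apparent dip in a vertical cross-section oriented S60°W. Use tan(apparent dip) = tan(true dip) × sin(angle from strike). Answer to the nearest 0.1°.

Angle between strike (N40°W) and section (S60°W): β = 80°.
tan(apparent dip) = tan 16° · sin 80° = 0.2824
α = arctan(0.2824) = 15.77°

15.8°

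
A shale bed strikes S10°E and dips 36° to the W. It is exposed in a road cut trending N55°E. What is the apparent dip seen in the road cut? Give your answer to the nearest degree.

33°

The section lies 65° from the strike.
tan(apparent dip) = tan 36° · sin 65° = 0.6585
α = arctan(0.6585) = 33.36°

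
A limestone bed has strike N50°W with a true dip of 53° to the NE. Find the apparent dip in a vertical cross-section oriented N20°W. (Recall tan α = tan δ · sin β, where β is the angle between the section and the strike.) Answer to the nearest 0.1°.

33.6°

The strike is N50°W and the section trends N20°W; the acute angle between them is β = 30°.
tan(apparent dip) = tan 53° · sin 30° = 0.6635
α = arctan(0.6635) = 33.57°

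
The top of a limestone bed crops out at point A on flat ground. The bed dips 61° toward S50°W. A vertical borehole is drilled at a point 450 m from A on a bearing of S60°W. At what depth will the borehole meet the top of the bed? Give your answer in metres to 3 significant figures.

799 m

The hole lies 10° from the dip direction, so the down-dip offset is 450 × cos 10° = 443.16 m.
Depth = down-dip offset × tan(dip) = 443.16 × tan 61° = 443.16 × 1.8040
Depth = 799.49 m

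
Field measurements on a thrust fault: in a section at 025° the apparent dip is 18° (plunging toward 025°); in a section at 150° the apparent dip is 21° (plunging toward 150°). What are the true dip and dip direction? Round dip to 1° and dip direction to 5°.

true dip 38°, dip direction 090°

The two traces are lines in the plane: v₁ = (sin 25°·cos 18°, cos 25°·cos 18°, −sin 18°), v₂ = (sin 150°·cos 21°, cos 150°·cos 21°, −sin 21°).
n = v₁ × v₂ = (0.559, 0.000, 0.727) (taken with n_z > 0).
True dip = arccos(n_z / |n|) = arccos(0.7930) = 37.5°.
The horizontal component of n points toward azimuth atan2(n_x, n_y) = 90°, the dip direction.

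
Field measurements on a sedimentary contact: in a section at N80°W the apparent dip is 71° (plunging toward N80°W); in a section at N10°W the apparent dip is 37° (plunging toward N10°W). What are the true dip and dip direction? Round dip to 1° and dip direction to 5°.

The two traces are lines in the plane: v₁ = (sin 280°·cos 71°, cos 280°·cos 71°, −sin 71°), v₂ = (sin 350°·cos 37°, cos 350°·cos 37°, −sin 37°).
Cross product v₁ × v₂ gives the pole to the plane: n ∝ (-0.710, 0.062, 0.244).
tan δ = √(n_x²+n_y²)/n_z = 0.712/0.244, so δ = 71.1°.
Dip direction = azimuth of (n_x, n_y) = atan2(-0.710, 0.062) = 275°.

true dip 71°, dip direction 275°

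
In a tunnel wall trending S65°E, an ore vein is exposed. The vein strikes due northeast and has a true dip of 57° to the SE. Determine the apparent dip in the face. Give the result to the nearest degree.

The section lies 70° from the strike.
tan(apparent dip) = tan 57° · sin 70° = 1.4470
α = arctan(1.4470) = 55.35°

55°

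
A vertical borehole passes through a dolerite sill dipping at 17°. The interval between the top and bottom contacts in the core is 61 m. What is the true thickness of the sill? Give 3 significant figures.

58.3 m

True thickness t = h · cos(dip) = 61 × cos 17°
t = 61 × 0.9563 = 58.335 m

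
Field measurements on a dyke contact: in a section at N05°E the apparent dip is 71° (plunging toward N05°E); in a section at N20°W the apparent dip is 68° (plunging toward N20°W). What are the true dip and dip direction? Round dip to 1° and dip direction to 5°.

Represent each trace as a vector plunging at its apparent dip toward its trend (east-north-up frame): v₁ = (0.028, 0.324, -0.946), v₂ = (-0.128, 0.352, -0.927).
The plane normal is n = v₁ × v₂ ∝ (0.032, 0.147, 0.052).
True dip = arccos(n_z / |n|) = arccos(0.3232) = 71.1°.
Dip direction = atan2(0.032, 0.147) = 12° (azimuth of n's horizontal projection).

true dip 71°, dip direction 010°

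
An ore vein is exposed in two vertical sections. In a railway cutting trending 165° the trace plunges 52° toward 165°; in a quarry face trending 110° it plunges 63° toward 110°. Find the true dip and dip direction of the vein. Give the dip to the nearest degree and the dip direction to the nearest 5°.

Represent each trace as a vector plunging at its apparent dip toward its trend (east-north-up frame): v₁ = (0.159, -0.595, -0.788), v₂ = (0.427, -0.155, -0.891).
The plane normal is n = v₁ × v₂ ∝ (0.408, -0.194, 0.229).
True dip = arccos(n_z / |n|) = arccos(0.4523) = 63.1°.
Dip direction = azimuth of (n_x, n_y) = atan2(0.408, -0.194) = 115°.

true dip 63°, dip direction 115°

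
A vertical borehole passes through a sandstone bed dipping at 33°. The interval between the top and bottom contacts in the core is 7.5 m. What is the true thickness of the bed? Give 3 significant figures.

True thickness t = h · cos(dip) = 7.5 × cos 33°
t = 7.5 × 0.8387 = 6.290 m

6.29 m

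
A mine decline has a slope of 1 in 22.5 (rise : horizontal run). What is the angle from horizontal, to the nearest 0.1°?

2.5°

tan θ = 1/22.5 = 0.0444
θ = arctan(0.0444) = 2.54°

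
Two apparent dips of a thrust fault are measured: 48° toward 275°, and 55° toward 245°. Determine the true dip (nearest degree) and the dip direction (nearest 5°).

Each apparent-dip line lies in the plane. As unit vectors (x east, y north, z up), v₁ plunges 48°→275° and v₂ plunges 55°→245°.
n = v₁ × v₂ = (-0.228, -0.160, 0.192) (taken with n_z > 0).
tan δ = √(n_x²+n_y²)/n_z = 0.278/0.192, so δ = 55.4°.
The horizontal component of n points toward azimuth atan2(n_x, n_y) = 235°, the dip direction.

true dip 55°, dip direction 235°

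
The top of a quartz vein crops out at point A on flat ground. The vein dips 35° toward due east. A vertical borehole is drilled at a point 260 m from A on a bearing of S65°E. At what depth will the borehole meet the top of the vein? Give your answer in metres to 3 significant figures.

The hole lies 25° from the dip direction, so the down-dip offset is 260 × cos 25° = 235.64 m.
Depth = down-dip offset × tan(dip) = 235.64 × tan 35° = 235.64 × 0.7002
Depth = 165.00 m

165 m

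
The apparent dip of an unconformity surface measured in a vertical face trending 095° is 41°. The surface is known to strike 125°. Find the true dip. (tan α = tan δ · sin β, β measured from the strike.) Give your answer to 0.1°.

The section is 30° from the strike.
tan δ = tan α / sin β = tan 41° / sin 30° = 0.8693 / 0.5000 = 1.7386
δ = arctan(1.7386) = 60.09°

60.1°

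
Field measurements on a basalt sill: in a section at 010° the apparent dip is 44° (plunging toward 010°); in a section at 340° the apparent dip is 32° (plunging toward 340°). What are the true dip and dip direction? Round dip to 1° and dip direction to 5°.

true dip 47°, dip direction 035°

Each apparent-dip line lies in the plane. As unit vectors (x east, y north, z up), v₁ plunges 44°→010° and v₂ plunges 32°→340°.
The plane normal is n = v₁ × v₂ ∝ (0.178, 0.268, 0.305).
tan δ = √(n_x²+n_y²)/n_z = 0.322/0.305, so δ = 46.5°.
The horizontal component of n points toward azimuth atan2(n_x, n_y) = 34°, the dip direction.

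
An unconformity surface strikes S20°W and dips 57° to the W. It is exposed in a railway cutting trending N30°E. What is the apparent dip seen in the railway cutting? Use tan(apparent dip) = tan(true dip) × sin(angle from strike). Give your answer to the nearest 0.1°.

15.0°

The strike is S20°W and the section trends N30°E; the acute angle between them is β = 10°.
tan α = tan 57° × sin 10° = 1.5399 × 0.1736 = 0.2674
apparent dip = arctan 0.2674 = 14.97°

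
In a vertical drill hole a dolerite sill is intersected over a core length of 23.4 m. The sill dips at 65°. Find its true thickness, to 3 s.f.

9.89 m

True thickness t = h · cos(dip) = 23.4 × cos 65°
t = 23.4 × 0.4226 = 9.889 m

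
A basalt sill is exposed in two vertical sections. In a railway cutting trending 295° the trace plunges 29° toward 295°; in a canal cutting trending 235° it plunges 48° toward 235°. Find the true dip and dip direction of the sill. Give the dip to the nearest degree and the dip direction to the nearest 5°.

The two traces are lines in the plane: v₁ = (sin 295°·cos 29°, cos 295°·cos 29°, −sin 29°), v₂ = (sin 235°·cos 48°, cos 235°·cos 48°, −sin 48°).
n = v₁ × v₂ = (-0.461, -0.323, 0.507) (taken with n_z > 0).
Dip δ = arctan(|n_h|/n_z) = arctan(0.563/0.507) = 48.0°.
The horizontal component of n points toward azimuth atan2(n_x, n_y) = 235°, the dip direction.

true dip 48°, dip direction 235°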